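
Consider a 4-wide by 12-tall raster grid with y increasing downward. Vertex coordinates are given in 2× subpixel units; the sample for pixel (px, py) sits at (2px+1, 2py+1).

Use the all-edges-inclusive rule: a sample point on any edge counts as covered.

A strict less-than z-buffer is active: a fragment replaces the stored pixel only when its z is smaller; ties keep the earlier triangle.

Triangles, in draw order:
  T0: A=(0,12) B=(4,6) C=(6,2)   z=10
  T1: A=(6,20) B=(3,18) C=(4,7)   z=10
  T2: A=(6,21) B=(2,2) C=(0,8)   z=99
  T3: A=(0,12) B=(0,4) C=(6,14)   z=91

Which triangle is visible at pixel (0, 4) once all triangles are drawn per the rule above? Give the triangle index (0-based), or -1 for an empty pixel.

T0:
  2·area = 4  (B↔C swapped to make it positive)
  edge (0, 12)→(6, 2): d=(6,-10) inclusive
  edge (6, 2)→(4, 6): d=(-2,4) inclusive
  edge (4, 6)→(0, 12): d=(-4,6) inclusive
    (1,3)@(3, 7): e=[0,2,2] → #  [on edge]
    (2,3)@(5, 7): e=[20,-6,-10] → ·
    (1,4)@(3, 9): e=[12,-2,-6] → ·
  covered (1 px):
    · · · ·
    · · · ·
    · · · ·
    · # · ·
    · · · ·
    · · · ·
    · · · ·
    · · · ·
    · · · ·
    · · · ·
    · · · ·
    · · · ·
T1:
  2·area = 35
  edge (6, 20)→(3, 18): d=(-3,-2) inclusive
  edge (3, 18)→(4, 7): d=(1,-11) inclusive
  edge (4, 7)→(6, 20): d=(2,13) inclusive
    (2,7)@(5, 15): e=[13,19,3] → #
    (3,7)@(7, 15): e=[17,41,-23] → ·
    (2,8)@(5, 17): e=[7,21,7] → #
    (3,8)@(7, 17): e=[11,43,-19] → ·
    (2,9)@(5, 19): e=[1,23,11] → #
    (3,9)@(7, 19): e=[5,45,-15] → ·
    (2,10)@(5, 21): e=[-5,25,15] → ·
  covered (3 px):
    · · · ·
    · · · ·
    · · · ·
    · · · ·
    · · · ·
    · · · ·
    · · · ·
    · · # ·
    · · # ·
    · · # ·
    · · · ·
    · · · ·
T2:
  2·area = 62  (B↔C swapped to make it positive)
  edge (6, 21)→(0, 8): d=(-6,-13) inclusive
  edge (0, 8)→(2, 2): d=(2,-6) inclusive
  edge (2, 2)→(6, 21): d=(4,19) inclusive
    (0,2)@(1, 5): e=[31,0,31] → #  [on edge]
    (1,2)@(3, 5): e=[57,12,-7] → ·
    (0,3)@(1, 7): e=[19,4,39] → #
    (1,3)@(3, 7): e=[45,16,1] → #
    (2,3)@(5, 7): e=[71,28,-37] → ·
    (0,4)@(1, 9): e=[7,8,47] → #
    (2,4)@(5, 9): e=[59,32,-29] → ·
    (0,5)@(1, 11): e=[-5,12,55] → ·
    (1,5)@(3, 11): e=[21,24,17] → #
    (2,5)@(5, 11): e=[47,36,-21] → ·
    (1,6)@(3, 13): e=[9,28,25] → #
    (2,6)@(5, 13): e=[35,40,-13] → ·
  covered (8 px):
    · · · ·
    · · · ·
    # · · ·
    # # · ·
    # # · ·
    · # · ·
    · # · ·
    · · · ·
    · · # ·
    · · · ·
    · · · ·
    · · · ·
T3:
  2·area = 48
  edge (0, 12)→(0, 4): d=(0,-8) inclusive
  edge (0, 4)→(6, 14): d=(6,10) inclusive
  edge (6, 14)→(0, 12): d=(-6,-2) inclusive
    (0,3)@(1, 7): e=[8,8,32] → #
    (1,3)@(3, 7): e=[24,-12,36] → ·
    (0,4)@(1, 9): e=[8,20,20] → #
    (1,4)@(3, 9): e=[24,0,24] → #  [on edge]
    (2,4)@(5, 9): e=[40,-20,28] → ·
    (0,5)@(1, 11): e=[8,32,8] → #
    (2,5)@(5, 11): e=[40,-8,16] → ·
    (0,6)@(1, 13): e=[8,44,-4] → ·
    (1,6)@(3, 13): e=[24,24,0] → #  [on edge]
    (2,6)@(5, 13): e=[40,4,4] → #
    (3,6)@(7, 13): e=[56,-16,8] → ·
    (1,7)@(3, 15): e=[24,36,-12] → ·
  covered (7 px):
    · · · ·
    · · · ·
    · · · ·
    # · · ·
    # # · ·
    # # · ·
    · # # ·
    · · · ·
    · · · ·
    · · · ·
    · · · ·
    · · · ·

Z-buffer (winner per pixel, '.' = empty):
  . . . .
  . . . .
  2 . . .
  3 0 . .
  3 3 . .
  3 3 . .
  . 3 3 .
  . . 1 .
  . . 1 .
  . . 1 .
  . . . .
  . . . .

Result: 3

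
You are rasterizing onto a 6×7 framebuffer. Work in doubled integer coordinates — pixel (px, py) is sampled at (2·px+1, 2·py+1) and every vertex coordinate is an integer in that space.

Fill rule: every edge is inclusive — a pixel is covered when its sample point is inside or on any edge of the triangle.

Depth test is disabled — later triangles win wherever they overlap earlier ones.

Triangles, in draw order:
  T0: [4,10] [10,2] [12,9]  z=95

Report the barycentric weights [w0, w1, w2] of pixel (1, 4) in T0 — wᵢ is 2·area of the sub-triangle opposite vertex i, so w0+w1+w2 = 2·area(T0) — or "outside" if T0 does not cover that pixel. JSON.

T0:
  2·area = 58
  edge (4, 10)→(10, 2): d=(6,-8) inclusive
  edge (10, 2)→(12, 9): d=(2,7) inclusive
  edge (12, 9)→(4, 10): d=(-8,1) inclusive
    (4,2)@(9, 5): e=[10,13,35] → #
    (5,2)@(11, 5): e=[26,-1,33] → ·
    (3,3)@(7, 7): e=[6,31,21] → #
    (5,3)@(11, 7): e=[38,3,17] → #
    (2,4)@(5, 9): e=[2,49,7] → #
    (2,5)@(5, 11): e=[14,53,-9] → ·
    (3,5)@(7, 11): e=[30,39,-11] → ·
    (4,5)@(9, 11): e=[46,25,-13] → ·
    (5,5)@(11, 11): e=[62,11,-15] → ·
  covered (8 px):
    · · · · · ·
    · · · · · ·
    · · · · # ·
    · · · # # #
    · · # # # #
    · · · · · ·
    · · · · · ·

Answer: "outside"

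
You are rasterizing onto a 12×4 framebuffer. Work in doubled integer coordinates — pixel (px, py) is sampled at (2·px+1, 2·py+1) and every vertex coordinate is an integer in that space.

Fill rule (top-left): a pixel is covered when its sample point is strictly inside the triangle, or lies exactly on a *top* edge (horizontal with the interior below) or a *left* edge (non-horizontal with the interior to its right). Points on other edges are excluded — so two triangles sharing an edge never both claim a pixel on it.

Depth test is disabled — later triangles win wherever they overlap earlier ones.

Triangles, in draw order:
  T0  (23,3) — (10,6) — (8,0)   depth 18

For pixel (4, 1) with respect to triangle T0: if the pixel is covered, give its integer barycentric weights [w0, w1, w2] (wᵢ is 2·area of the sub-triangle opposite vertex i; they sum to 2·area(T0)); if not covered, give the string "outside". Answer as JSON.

T0:
  2·area = 84
  edge (23, 3)→(10, 6): d=(-13,3) right/bottom  bias=-1
  edge (10, 6)→(8, 0): d=(-2,-6) top-left  bias=+0
  edge (8, 0)→(23, 3): d=(15,3) right/bottom  bias=-1
    (4,0)@(9, 1): e=[68,4,12] → #
    (5,0)@(11, 1): e=[62,16,6] → #
    (6,0)@(13, 1): e=[56,28,0] → ·  [on edge]
    (4,1)@(9, 3): e=[42,0,42] → #  [on edge]
    (6,1)@(13, 3): e=[30,24,30] → #
    (7,1)@(15, 3): e=[24,36,24] → #
    (8,1)@(17, 3): e=[18,48,18] → #
    (9,1)@(19, 3): e=[12,60,12] → #
    (10,1)@(21, 3): e=[6,72,6] → #
    (11,1)@(23, 3): e=[0,84,0] → ·  [on edge]
    (4,2)@(9, 5): e=[16,-4,72] → ·
    (5,2)@(11, 5): e=[10,8,66] → #
  covered (11 px):
    · · · · # # · · · · · ·
    · · · · # # # # # # # ·
    · · · · · # # · · · · ·
    · · · · · · · · · · · ·

Final: [0,42,42]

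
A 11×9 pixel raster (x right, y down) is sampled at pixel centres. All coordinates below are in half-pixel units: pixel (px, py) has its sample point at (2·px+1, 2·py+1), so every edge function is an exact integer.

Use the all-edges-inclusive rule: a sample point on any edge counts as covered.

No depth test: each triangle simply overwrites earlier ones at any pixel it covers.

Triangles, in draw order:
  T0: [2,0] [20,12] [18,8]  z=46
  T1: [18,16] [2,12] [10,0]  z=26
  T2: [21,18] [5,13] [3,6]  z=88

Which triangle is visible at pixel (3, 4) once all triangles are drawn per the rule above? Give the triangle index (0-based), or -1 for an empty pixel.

T0:
  2·area = 48  (B↔C swapped to make it positive)
  edge (2, 0)→(18, 8): d=(16,8) inclusive
  edge (18, 8)→(20, 12): d=(2,4) inclusive
  edge (20, 12)→(2, 0): d=(-18,-12) inclusive
    (3,1)@(7, 3): e=[8,34,6] → #
    (4,1)@(9, 3): e=[-8,26,30] → ·
    (3,2)@(7, 5): e=[40,38,-30] → ·
    (5,2)@(11, 5): e=[8,22,18] → #
    (6,2)@(13, 5): e=[-8,14,42] → ·
    (5,3)@(11, 7): e=[40,26,-18] → ·
    (6,3)@(13, 7): e=[24,18,6] → #
    (7,3)@(15, 7): e=[8,10,30] → #
    (8,3)@(17, 7): e=[-8,2,54] → ·
    (6,4)@(13, 9): e=[56,22,-30] → ·
    (7,4)@(15, 9): e=[40,14,-6] → ·
    (8,4)@(17, 9): e=[24,6,18] → #
  covered (6 px):
    · · · · · · · · · · ·
    · · · # · · · · · · ·
    · · · · · # · · · · ·
    · · · · · · # # · · ·
    · · · · · · · · # · ·
    · · · · · · · · · # ·
    · · · · · · · · · · ·
    · · · · · · · · · · ·
    · · · · · · · · · · ·
T1:
  2·area = 224
  edge (18, 16)→(2, 12): d=(-16,-4) inclusive
  edge (2, 12)→(10, 0): d=(8,-12) inclusive
  edge (10, 0)→(18, 16): d=(8,16) inclusive
    (4,1)@(9, 3): e=[172,12,40] → #
    (5,1)@(11, 3): e=[180,36,8] → #
    (6,1)@(13, 3): e=[188,60,-24] → ·
    (3,2)@(7, 5): e=[132,4,88] → #
    (6,2)@(13, 5): e=[156,76,-8] → ·
    (3,3)@(7, 7): e=[100,20,104] → #
    (6,3)@(13, 7): e=[124,92,8] → #
    (7,3)@(15, 7): e=[132,116,-24] → ·
    (2,4)@(5, 9): e=[60,12,152] → #
    (7,4)@(15, 9): e=[100,132,-8] → ·
    (1,5)@(3, 11): e=[20,4,200] → #
    (7,5)@(15, 11): e=[68,148,8] → #
  covered (28 px):
    · · · · · · · · · · ·
    · · · · # # · · · · ·
    · · · # # # · · · · ·
    · · · # # # # · · · ·
    · · # # # # # · · · ·
    · # # # # # # # · · ·
    · · · # # # # # · · ·
    · · · · · · · # # · ·
    · · · · · · · · · · ·
T2:
  2·area = 102
  edge (21, 18)→(5, 13): d=(-16,-5) inclusive
  edge (5, 13)→(3, 6): d=(-2,-7) inclusive
  edge (3, 6)→(21, 18): d=(18,12) inclusive
    (2,4)@(5, 9): e=[64,8,30] → #
    (3,4)@(7, 9): e=[74,22,6] → #
    (4,4)@(9, 9): e=[84,36,-18] → ·
    (2,5)@(5, 11): e=[32,4,66] → #
    (4,5)@(9, 11): e=[52,32,18] → #
    (5,5)@(11, 11): e=[62,46,-6] → ·
    (2,6)@(5, 13): e=[0,0,102] → #  [on edge]
    (5,6)@(11, 13): e=[30,42,30] → #
    (6,6)@(13, 13): e=[40,56,6] → #
    (7,6)@(15, 13): e=[50,70,-18] → ·
    (2,7)@(5, 15): e=[-32,-4,138] → ·
    (3,7)@(7, 15): e=[-22,10,114] → ·
  covered (13 px):
    · · · · · · · · · · ·
    · · · · · · · · · · ·
    · · · · · · · · · · ·
    · · · · · · · · · · ·
    · · # # · · · · · · ·
    · · # # # · · · · · ·
    · · # # # # # · · · ·
    · · · · · · # # · · ·
    · · · · · · · · · # ·

Z-buffer (winner per pixel, '.' = empty):
  . . . . . . . . . . .
  . . . 0 1 1 . . . . .
  . . . 1 1 1 . . . . .
  . . . 1 1 1 1 0 . . .
  . . 2 2 1 1 1 . 0 . .
  . 1 2 2 2 1 1 1 . 0 .
  . . 2 2 2 2 2 1 . . .
  . . . . . . 2 2 1 . .
  . . . . . . . . . 2 .

Final: 2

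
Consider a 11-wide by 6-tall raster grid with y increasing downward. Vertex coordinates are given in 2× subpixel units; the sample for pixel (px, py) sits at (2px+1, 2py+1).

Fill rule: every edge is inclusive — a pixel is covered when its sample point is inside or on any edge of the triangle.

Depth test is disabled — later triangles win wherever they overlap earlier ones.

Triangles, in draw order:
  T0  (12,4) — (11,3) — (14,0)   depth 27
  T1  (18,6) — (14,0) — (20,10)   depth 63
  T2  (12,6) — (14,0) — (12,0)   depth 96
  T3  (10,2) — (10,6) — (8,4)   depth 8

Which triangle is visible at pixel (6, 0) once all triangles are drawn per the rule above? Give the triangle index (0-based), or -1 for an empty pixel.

T0:
  2·area = 6
  edge (12, 4)→(11, 3): d=(-1,-1) inclusive
  edge (11, 3)→(14, 0): d=(3,-3) inclusive
  edge (14, 0)→(12, 4): d=(-2,4) inclusive
    (4,0)@(9, 1): e=[0,-12,18] → .  [on edge]
    (6,0)@(13, 1): e=[4,0,2] → X  [on edge]
    (7,0)@(15, 1): e=[6,6,-6] → .
    (5,1)@(11, 3): e=[0,0,6] → X  [on edge]
    (6,1)@(13, 3): e=[2,6,-2] → .
    (4,2)@(9, 5): e=[-4,0,10] → .  [on edge]
    (5,2)@(11, 5): e=[-2,6,2] → .
    (6,2)@(13, 5): e=[0,12,-6] → .  [on edge]
    (3,3)@(7, 7): e=[-8,0,14] → .  [on edge]
    (7,3)@(15, 7): e=[0,24,-18] → .  [on edge]
    (2,4)@(5, 9): e=[-12,0,18] → .  [on edge]
    (8,4)@(17, 9): e=[0,36,-30] → .  [on edge]
    (1,5)@(3, 11): e=[-16,0,22] → .  [on edge]
    (9,5)@(19, 11): e=[0,48,-42] → .  [on edge]
  covered (2 px):
    . . . . . . X . . . .
    . . . . . X . . . . .
    . . . . . . . . . . .
    . . . . . . . . . . .
    . . . . . . . . . . .
    . . . . . . . . . . .
T1:
  2·area = 4  (B↔C swapped to make it positive)
  edge (18, 6)→(20, 10): d=(2,4) inclusive
  edge (20, 10)→(14, 0): d=(-6,-10) inclusive
  edge (14, 0)→(18, 6): d=(4,6) inclusive
    (8,2)@(17, 5): e=[2,0,2] → X  [on edge]
    (9,2)@(19, 5): e=[-6,20,-10] → .
    (8,3)@(17, 7): e=[6,-12,10] → .
  covered (1 px):
    . . . . . . . . . . .
    . . . . . . . . . . .
    . . . . . . . . X . .
    . . . . . . . . . . .
    . . . . . . . . . . .
    . . . . . . . . . . .
T2:
  2·area = 12  (B↔C swapped to make it positive)
  edge (12, 6)→(12, 0): d=(0,-6) inclusive
  edge (12, 0)→(14, 0): d=(2,0) inclusive
  edge (14, 0)→(12, 6): d=(-2,6) inclusive
    (6,0)@(13, 1): e=[6,2,4] → X
    (7,0)@(15, 1): e=[18,2,-8] → .
    (6,1)@(13, 3): e=[6,6,0] → X  [on edge]
    (7,1)@(15, 3): e=[18,6,-12] → .
    (6,2)@(13, 5): e=[6,10,-4] → .
    (5,4)@(11, 9): e=[-6,18,0] → .  [on edge]
  covered (2 px):
    . . . . . . X . . . .
    . . . . . . X . . . .
    . . . . . . . . . . .
    . . . . . . . . . . .
    . . . . . . . . . . .
    . . . . . . . . . . .
T3:
  2·area = 8
  edge (10, 2)→(10, 6): d=(0,4) inclusive
  edge (10, 6)→(8, 4): d=(-2,-2) inclusive
  edge (8, 4)→(10, 2): d=(2,-2) inclusive
    (2,0)@(5, 1): e=[20,0,-12] → .  [on edge]
    (5,0)@(11, 1): e=[-4,12,0] → .  [on edge]
    (3,1)@(7, 3): e=[12,0,-4] → .  [on edge]
    (4,1)@(9, 3): e=[4,4,0] → X  [on edge]
    (5,1)@(11, 3): e=[-4,8,4] → .
    (3,2)@(7, 5): e=[12,-4,0] → .  [on edge]
    (4,2)@(9, 5): e=[4,0,4] → X  [on edge]
    (5,2)@(11, 5): e=[-4,4,8] → .
    (2,3)@(5, 7): e=[20,-12,0] → .  [on edge]
    (4,3)@(9, 7): e=[4,-4,8] → .
    (5,3)@(11, 7): e=[-4,0,12] → .  [on edge]
    (1,4)@(3, 9): e=[28,-20,0] → .  [on edge]
    (6,4)@(13, 9): e=[-12,0,20] → .  [on edge]
    (0,5)@(1, 11): e=[36,-28,0] → .  [on edge]
    (7,5)@(15, 11): e=[-20,0,28] → .  [on edge]
  covered (2 px):
    . . . . . . . . . . .
    . . . . X . . . . . .
    . . . . X . . . . . .
    . . . . . . . . . . .
    . . . . . . . . . . .
    . . . . . . . . . . .

Z-buffer (winner per pixel, '.' = empty):
  . . . . . . 2 . . . .
  . . . . 3 0 2 . . . .
  . . . . 3 . . . 1 . .
  . . . . . . . . . . .
  . . . . . . . . . . .
  . . . . . . . . . . .

Result: 2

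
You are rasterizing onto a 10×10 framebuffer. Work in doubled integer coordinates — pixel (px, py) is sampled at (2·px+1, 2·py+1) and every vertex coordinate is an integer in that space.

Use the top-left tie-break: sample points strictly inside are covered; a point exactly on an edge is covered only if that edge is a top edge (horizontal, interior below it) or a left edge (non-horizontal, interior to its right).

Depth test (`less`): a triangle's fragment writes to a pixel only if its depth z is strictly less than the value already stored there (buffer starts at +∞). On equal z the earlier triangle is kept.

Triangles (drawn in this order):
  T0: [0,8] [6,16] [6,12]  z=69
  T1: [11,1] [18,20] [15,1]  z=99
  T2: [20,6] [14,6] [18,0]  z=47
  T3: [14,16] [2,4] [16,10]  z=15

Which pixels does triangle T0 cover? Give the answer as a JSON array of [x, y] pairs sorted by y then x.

T0:
  2·area = 24  (B↔C swapped to make it positive)
  edge (0, 8)→(6, 12): d=(6,4) right/bottom  bias=-1
  edge (6, 12)→(6, 16): d=(0,4) right/bottom  bias=-1
  edge (6, 16)→(0, 8): d=(-6,-8) top-left  bias=+0
    (0,4)@(1, 9): e=[2,20,2] → X
    (1,4)@(3, 9): e=[-6,12,18] → .
    (0,5)@(1, 11): e=[14,20,-10] → .
    (1,5)@(3, 11): e=[6,12,6] → X
    (2,5)@(5, 11): e=[-2,4,22] → .
    (1,6)@(3, 13): e=[18,12,-6] → .
    (2,6)@(5, 13): e=[10,4,10] → X
    (3,6)@(7, 13): e=[2,-4,26] → .
    (2,7)@(5, 15): e=[22,4,-2] → .
  covered (3 px):
    . . . . . . . . . .
    . . . . . . . . . .
    . . . . . . . . . .
    . . . . . . . . . .
    X . . . . . . . . .
    . X . . . . . . . .
    . . X . . . . . . .
    . . . . . . . . . .
    . . . . . . . . . .
    . . . . . . . . . .
T1:
  2·area = 76  (B↔C swapped to make it positive)
  edge (11, 1)→(15, 1): d=(4,0) top-left  bias=+0
  edge (15, 1)→(18, 20): d=(3,19) right/bottom  bias=-1
  edge (18, 20)→(11, 1): d=(-7,-19) top-left  bias=+0
    (0,0)@(1, 1): e=[0,266,-190] → .  [on edge]
    (1,0)@(3, 1): e=[0,228,-152] → .  [on edge]
    (2,0)@(5, 1): e=[0,190,-114] → .  [on edge]
    (3,0)@(7, 1): e=[0,152,-76] → .  [on edge]
    (4,0)@(9, 1): e=[0,114,-38] → .  [on edge]
    (5,0)@(11, 1): e=[0,76,0] → X  [on edge]
    (6,0)@(13, 1): e=[0,38,38] → X  [on edge]
    (7,0)@(15, 1): e=[0,0,76] → .  [on edge]
    (8,0)@(17, 1): e=[0,-38,114] → .  [on edge]
    (9,0)@(19, 1): e=[0,-76,152] → .  [on edge]
    (5,1)@(11, 3): e=[8,82,-14] → .
    (6,1)@(13, 3): e=[8,44,24] → X
  covered (11 px):
    . . . . . X X . . .
    . . . . . . X X . .
    . . . . . . X X . .
    . . . . . . . X . .
    . . . . . . . X . .
    . . . . . . . X . .
    . . . . . . . . . .
    . . . . . . . . X .
    . . . . . . . . X .
    . . . . . . . . . .
T2:
  2·area = 36
  edge (20, 6)→(14, 6): d=(-6,0) right/bottom  bias=-1
  edge (14, 6)→(18, 0): d=(4,-6) top-left  bias=+0
  edge (18, 0)→(20, 6): d=(2,6) right/bottom  bias=-1
    (8,1)@(17, 3): e=[18,6,12] → X
    (9,1)@(19, 3): e=[18,18,0] → .  [on edge]
    (7,2)@(15, 5): e=[6,2,28] → X
    (9,2)@(19, 5): e=[6,26,4] → X
    (7,3)@(15, 7): e=[-6,10,32] → .
    (8,3)@(17, 7): e=[-6,22,20] → .
    (9,3)@(19, 7): e=[-6,34,8] → .
  covered (4 px):
    . . . . . . . . . .
    . . . . . . . . X .
    . . . . . . . X X X
    . . . . . . . . . .
    . . . . . . . . . .
    . . . . . . . . . .
    . . . . . . . . . .
    . . . . . . . . . .
    . . . . . . . . . .
    . . . . . . . . . .
T3:
  2·area = 96
  edge (14, 16)→(2, 4): d=(-12,-12) top-left  bias=+0
  edge (2, 4)→(16, 10): d=(14,6) right/bottom  bias=-1
  edge (16, 10)→(14, 16): d=(-2,6) right/bottom  bias=-1
    (9,0)@(19, 1): e=[240,-144,0] → .  [on edge]
    (0,1)@(1, 3): e=[0,-8,104] → .  [on edge]
    (1,2)@(3, 5): e=[0,8,88] → X  [on edge]
    (2,2)@(5, 5): e=[24,-4,76] → .
    (1,3)@(3, 7): e=[-24,36,84] → .
    (2,3)@(5, 7): e=[0,24,72] → X  [on edge]
    (3,3)@(7, 7): e=[24,12,60] → X
    (4,3)@(9, 7): e=[48,0,48] → .  [on edge]
    (8,3)@(17, 7): e=[144,-48,0] → .  [on edge]
    (2,4)@(5, 9): e=[-24,52,68] → .
    (3,4)@(7, 9): e=[0,40,56] → X  [on edge]
    (4,4)@(9, 9): e=[24,28,44] → X
    (4,5)@(9, 11): e=[0,56,40] → X  [on edge]
    (5,6)@(11, 13): e=[0,72,24] → X  [on edge]
    (7,6)@(15, 13): e=[48,48,0] → .  [on edge]
    (6,7)@(13, 15): e=[0,88,8] → X  [on edge]
    (7,8)@(15, 17): e=[0,104,-8] → .  [on edge]
    (6,9)@(13, 19): e=[-48,144,0] → .  [on edge]
    (8,9)@(17, 19): e=[0,120,-24] → .  [on edge]
  covered (14 px):
    . . . . . . . . . .
    . . . . . . . . . .
    . X . . . . . . . .
    . . X X . . . . . .
    . . . X X X X . . .
    . . . . X X X X . .
    . . . . . X X . . .
    . . . . . . X . . .
    . . . . . . . . . .
    . . . . . . . . . .

Result: [[0,4],[1,5],[2,6]]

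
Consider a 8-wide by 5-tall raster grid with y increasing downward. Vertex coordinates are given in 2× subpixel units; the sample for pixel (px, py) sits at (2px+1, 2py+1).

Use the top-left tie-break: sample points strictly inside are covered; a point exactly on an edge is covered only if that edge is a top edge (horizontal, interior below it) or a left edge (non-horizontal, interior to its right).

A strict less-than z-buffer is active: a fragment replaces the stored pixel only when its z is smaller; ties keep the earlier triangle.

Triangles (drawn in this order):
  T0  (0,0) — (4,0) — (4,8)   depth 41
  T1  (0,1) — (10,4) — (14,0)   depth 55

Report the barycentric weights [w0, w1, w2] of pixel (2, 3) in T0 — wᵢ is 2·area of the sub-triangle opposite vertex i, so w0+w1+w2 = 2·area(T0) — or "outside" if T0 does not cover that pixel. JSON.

T0:
  2·area = 32
  edge (0, 0)→(4, 0): d=(4,0) top-left  bias=+0
  edge (4, 0)→(4, 8): d=(0,8) right/bottom  bias=-1
  edge (4, 8)→(0, 0): d=(-4,-8) top-left  bias=+0
    (0,0)@(1, 1): e=[4,24,4] → █
    (1,0)@(3, 1): e=[4,8,20] → █
    (2,0)@(5, 1): e=[4,-8,36] → ·
    (0,1)@(1, 3): e=[12,24,-4] → ·
    (1,1)@(3, 3): e=[12,8,12] → █
    (2,1)@(5, 3): e=[12,-8,28] → ·
    (1,2)@(3, 5): e=[20,8,4] → █
    (2,2)@(5, 5): e=[20,-8,20] → ·
    (1,3)@(3, 7): e=[28,8,-4] → ·
  covered (4 px):
    █ █ · · · · · ·
    · █ · · · · · ·
    · █ · · · · · ·
    · · · · · · · ·
    · · · · · · · ·
T1:
  2·area = 52  (B↔C swapped to make it positive)
  edge (0, 1)→(14, 0): d=(14,-1) top-left  bias=+0
  edge (14, 0)→(10, 4): d=(-4,4) right/bottom  bias=-1
  edge (10, 4)→(0, 1): d=(-10,-3) top-left  bias=+0
    (0,0)@(1, 1): e=[1,48,3] → █
    (1,0)@(3, 1): e=[3,40,9] → █
    (2,0)@(5, 1): e=[5,32,15] → █
    (3,0)@(7, 1): e=[7,24,21] → █
    (4,0)@(9, 1): e=[9,16,27] → █
    (5,0)@(11, 1): e=[11,8,33] → █
    (6,0)@(13, 1): e=[13,0,39] → ·  [on edge]
    (0,1)@(1, 3): e=[29,40,-17] → ·
    (1,1)@(3, 3): e=[31,32,-11] → ·
    (2,1)@(5, 3): e=[33,24,-5] → ·
    (3,1)@(7, 3): e=[35,16,1] → █
    (5,1)@(11, 3): e=[39,0,13] → ·  [on edge]
    (4,2)@(9, 5): e=[65,0,-13] → ·  [on edge]
    (3,3)@(7, 7): e=[91,0,-39] → ·  [on edge]
    (2,4)@(5, 9): e=[117,0,-65] → ·  [on edge]
  covered (8 px):
    █ █ █ █ █ █ · ·
    · · · █ █ · · ·
    · · · · · · · ·
    · · · · · · · ·
    · · · · · · · ·

Final: "outside"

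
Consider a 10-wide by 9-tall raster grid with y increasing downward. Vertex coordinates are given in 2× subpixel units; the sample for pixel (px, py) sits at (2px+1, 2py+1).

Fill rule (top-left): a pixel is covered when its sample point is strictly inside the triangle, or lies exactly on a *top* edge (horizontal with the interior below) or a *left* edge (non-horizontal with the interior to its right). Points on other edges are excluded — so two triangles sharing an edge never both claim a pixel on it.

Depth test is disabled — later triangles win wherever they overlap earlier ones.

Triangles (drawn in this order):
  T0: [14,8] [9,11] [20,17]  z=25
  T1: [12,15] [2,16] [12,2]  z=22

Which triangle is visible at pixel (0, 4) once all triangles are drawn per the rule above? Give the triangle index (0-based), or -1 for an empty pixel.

T0:
  2·area = 63  (B↔C swapped to make it positive)
  edge (14, 8)→(20, 17): d=(6,9) right/bottom  bias=-1
  edge (20, 17)→(9, 11): d=(-11,-6) top-left  bias=+0
  edge (9, 11)→(14, 8): d=(5,-3) top-left  bias=+0
    (9,2)@(19, 5): e=[-63,126,0] → ·  [on edge]
    (6,4)@(13, 9): e=[15,46,2] → #
    (7,4)@(15, 9): e=[-3,58,8] → ·
    (4,5)@(9, 11): e=[63,0,0] → #  [on edge]
    (5,5)@(11, 11): e=[45,12,6] → #
    (7,5)@(15, 11): e=[9,36,18] → #
    (8,5)@(17, 11): e=[-9,48,24] → ·
    (4,6)@(9, 13): e=[75,-22,10] → ·
    (5,6)@(11, 13): e=[57,-10,16] → ·
    (6,6)@(13, 13): e=[39,2,22] → #
    (8,6)@(17, 13): e=[3,26,34] → #
    (9,6)@(19, 13): e=[-15,38,40] → ·
  covered (9 px):
    · · · · · · · · · ·
    · · · · · · · · · ·
    · · · · · · · · · ·
    · · · · · · · · · ·
    · · · · · · # · · ·
    · · · · # # # # · ·
    · · · · · · # # # ·
    · · · · · · · · # ·
    · · · · · · · · · ·
T1:
  2·area = 130
  edge (12, 15)→(2, 16): d=(-10,1) right/bottom  bias=-1
  edge (2, 16)→(12, 2): d=(10,-14) top-left  bias=+0
  edge (12, 2)→(12, 15): d=(0,13) right/bottom  bias=-1
    (5,2)@(11, 5): e=[101,16,13] → #
    (6,2)@(13, 5): e=[99,44,-13] → ·
    (4,3)@(9, 7): e=[83,8,39] → #
    (6,3)@(13, 7): e=[79,64,-13] → ·
    (3,4)@(7, 9): e=[65,0,65] → #  [on edge]
    (6,4)@(13, 9): e=[59,84,-13] → ·
    (3,5)@(7, 11): e=[45,20,65] → #
    (6,5)@(13, 11): e=[39,104,-13] → ·
    (2,6)@(5, 13): e=[27,12,91] → #
    (6,6)@(13, 13): e=[19,124,-13] → ·
    (1,7)@(3, 15): e=[9,4,117] → #
    (6,7)@(13, 15): e=[-1,144,-13] → ·
  covered (18 px):
    · · · · · · · · · ·
    · · · · · · · · · ·
    · · · · · # · · · ·
    · · · · # # · · · ·
    · · · # # # · · · ·
    · · · # # # · · · ·
    · · # # # # · · · ·
    · # # # # # · · · ·
    · · · · · · · · · ·

Z-buffer (winner per pixel, '.' = empty):
  . . . . . . . . . .
  . . . . . . . . . .
  . . . . . 1 . . . .
  . . . . 1 1 . . . .
  . . . 1 1 1 0 . . .
  . . . 1 1 1 0 0 . .
  . . 1 1 1 1 0 0 0 .
  . 1 1 1 1 1 . . 0 .
  . . . . . . . . . .

Answer: -1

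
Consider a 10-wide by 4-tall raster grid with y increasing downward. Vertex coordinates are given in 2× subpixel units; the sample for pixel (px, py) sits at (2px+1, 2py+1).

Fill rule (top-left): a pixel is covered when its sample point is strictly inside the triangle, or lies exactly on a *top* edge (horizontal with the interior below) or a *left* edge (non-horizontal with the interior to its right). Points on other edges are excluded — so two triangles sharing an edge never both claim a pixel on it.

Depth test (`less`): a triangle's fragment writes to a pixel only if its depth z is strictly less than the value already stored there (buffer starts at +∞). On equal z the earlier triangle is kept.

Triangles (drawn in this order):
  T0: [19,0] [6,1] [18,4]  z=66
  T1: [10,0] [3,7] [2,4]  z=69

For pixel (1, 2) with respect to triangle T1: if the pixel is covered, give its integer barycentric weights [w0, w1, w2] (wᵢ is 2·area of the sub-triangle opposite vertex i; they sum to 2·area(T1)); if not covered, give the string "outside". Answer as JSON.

T0:
  2·area = 51  (B↔C swapped to make it positive)
  edge (19, 0)→(18, 4): d=(-1,4) right/bottom  bias=-1
  edge (18, 4)→(6, 1): d=(-12,-3) top-left  bias=+0
  edge (6, 1)→(19, 0): d=(13,-1) top-left  bias=+0
    (3,0)@(7, 1): e=[47,3,1] → #
    (4,0)@(9, 1): e=[39,9,3] → #
    (5,0)@(11, 1): e=[31,15,5] → #
    (6,0)@(13, 1): e=[23,21,7] → #
    (7,0)@(15, 1): e=[15,27,9] → #
    (8,0)@(17, 1): e=[7,33,11] → #
    (9,0)@(19, 1): e=[-1,39,13] → ·
    (3,1)@(7, 3): e=[45,-21,27] → ·
    (4,1)@(9, 3): e=[37,-15,29] → ·
    (5,1)@(11, 3): e=[29,-9,31] → ·
    (6,1)@(13, 3): e=[21,-3,33] → ·
    (7,1)@(15, 3): e=[13,3,35] → #
  covered (8 px):
    · · · # # # # # # ·
    · · · · · · · # # ·
    · · · · · · · · · ·
    · · · · · · · · · ·
T1:
  2·area = 28
  edge (10, 0)→(3, 7): d=(-7,7) right/bottom  bias=-1
  edge (3, 7)→(2, 4): d=(-1,-3) top-left  bias=+0
  edge (2, 4)→(10, 0): d=(8,-4) top-left  bias=+0
    (0,0)@(1, 1): e=[56,0,-28] → ·  [on edge]
    (4,0)@(9, 1): e=[0,24,4] → ·  [on edge]
    (2,1)@(5, 3): e=[14,10,4] → #
    (3,1)@(7, 3): e=[0,16,12] → ·  [on edge]
    (1,2)@(3, 5): e=[14,2,12] → #
    (2,2)@(5, 5): e=[0,8,20] → ·  [on edge]
    (1,3)@(3, 7): e=[0,0,28] → ·  [on edge]
  covered (2 px):
    · · · · · · · · · ·
    · · # · · · · · · ·
    · # · · · · · · · ·
    · · · · · · · · · ·

Result: [2,12,14]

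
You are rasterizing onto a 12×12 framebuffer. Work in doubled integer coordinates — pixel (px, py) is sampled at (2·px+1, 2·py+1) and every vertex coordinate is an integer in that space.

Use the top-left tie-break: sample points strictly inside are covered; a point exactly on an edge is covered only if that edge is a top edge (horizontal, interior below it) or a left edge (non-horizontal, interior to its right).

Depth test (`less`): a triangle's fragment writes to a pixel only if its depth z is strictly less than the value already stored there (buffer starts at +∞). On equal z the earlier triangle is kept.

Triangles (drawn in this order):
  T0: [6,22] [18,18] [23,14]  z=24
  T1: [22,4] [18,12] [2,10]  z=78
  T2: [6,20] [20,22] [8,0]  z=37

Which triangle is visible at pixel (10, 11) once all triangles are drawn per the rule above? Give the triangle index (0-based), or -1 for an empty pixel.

T0:
  2·area = 28  (B↔C swapped to make it positive)
  edge (6, 22)→(23, 14): d=(17,-8) top-left  bias=+0
  edge (23, 14)→(18, 18): d=(-5,4) right/bottom  bias=-1
  edge (18, 18)→(6, 22): d=(-12,4) right/bottom  bias=-1
    (10,7)@(21, 15): e=[1,3,24] → X
    (11,7)@(23, 15): e=[17,-5,16] → .
    (8,8)@(17, 17): e=[3,9,16] → X
    (9,8)@(19, 17): e=[19,1,8] → X
    (10,8)@(21, 17): e=[35,-7,0] → .  [on edge]
    (6,9)@(13, 19): e=[5,15,8] → X
    (7,9)@(15, 19): e=[21,7,0] → .  [on edge]
    (8,9)@(17, 19): e=[37,-1,-8] → .
    (9,9)@(19, 19): e=[53,-9,-16] → .
    (4,10)@(9, 21): e=[7,21,0] → .  [on edge]
    (6,10)@(13, 21): e=[39,5,-16] → .
    (1,11)@(3, 23): e=[-7,35,0] → .  [on edge]
  covered (4 px):
    . . . . . . . . . . . .
    . . . . . . . . . . . .
    . . . . . . . . . . . .
    . . . . . . . . . . . .
    . . . . . . . . . . . .
    . . . . . . . . . . . .
    . . . . . . . . . . . .
    . . . . . . . . . . X .
    . . . . . . . . X X . .
    . . . . . . X . . . . .
    . . . . . . . . . . . .
    . . . . . . . . . . . .
T1:
  2·area = 136
  edge (22, 4)→(18, 12): d=(-4,8) right/bottom  bias=-1
  edge (18, 12)→(2, 10): d=(-16,-2) top-left  bias=+0
  edge (2, 10)→(22, 4): d=(20,-6) top-left  bias=+0
    (9,2)@(19, 5): e=[20,114,2] → X
    (10,2)@(21, 5): e=[4,118,14] → X
    (11,2)@(23, 5): e=[-12,122,26] → .
    (6,3)@(13, 7): e=[60,70,6] → X
    (7,3)@(15, 7): e=[44,74,18] → X
    (8,3)@(17, 7): e=[28,78,30] → X
    (10,3)@(21, 7): e=[-4,86,54] → .
    (3,4)@(7, 9): e=[100,26,10] → X
    (4,4)@(9, 9): e=[84,30,22] → X
    (5,4)@(11, 9): e=[68,34,34] → X
    (10,4)@(21, 9): e=[-12,54,94] → .
    (3,5)@(7, 11): e=[92,-6,50] → .
  covered (17 px):
    . . . . . . . . . . . .
    . . . . . . . . . . . .
    . . . . . . . . . X X .
    . . . . . . X X X X . .
    . . . X X X X X X X . .
    . . . . . X X X X . . .
    . . . . . . . . . . . .
    . . . . . . . . . . . .
    . . . . . . . . . . . .
    . . . . . . . . . . . .
    . . . . . . . . . . . .
    . . . . . . . . . . . .
T2:
  2·area = 284  (B↔C swapped to make it positive)
  edge (6, 20)→(8, 0): d=(2,-20) top-left  bias=+0
  edge (8, 0)→(20, 22): d=(12,22) right/bottom  bias=-1
  edge (20, 22)→(6, 20): d=(-14,-2) top-left  bias=+0
    (4,1)@(9, 3): e=[26,14,244] → X
    (5,1)@(11, 3): e=[66,-30,248] → .
    (4,2)@(9, 5): e=[30,38,216] → X
    (5,2)@(11, 5): e=[70,-6,220] → .
    (4,3)@(9, 7): e=[34,62,188] → X
    (5,3)@(11, 7): e=[74,18,192] → X
    (6,3)@(13, 7): e=[114,-26,196] → .
    (4,4)@(9, 9): e=[38,86,160] → X
    (6,4)@(13, 9): e=[118,-2,168] → .
    (3,5)@(7, 11): e=[2,154,128] → X
    (6,5)@(13, 11): e=[122,22,140] → X
    (7,5)@(15, 11): e=[162,-22,144] → .
    (6,10)@(13, 21): e=[142,142,0] → X  [on edge]
  covered (36 px):
    . . . . . . . . . . . .
    . . . . X . . . . . . .
    . . . . X . . . . . . .
    . . . . X X . . . . . .
    . . . . X X . . . . . .
    . . . X X X X . . . . .
    . . . X X X X X . . . .
    . . . X X X X X . . . .
    . . . X X X X X X . . .
    . . . X X X X X X . . .
    . . . . . . X X X X . .
    . . . . . . . . . . . .

Z-buffer (winner per pixel, '.' = empty):
  . . . . . . . . . . . .
  . . . . 2 . . . . . . .
  . . . . 2 . . . . 1 1 .
  . . . . 2 2 1 1 1 1 . .
  . . . 1 2 2 1 1 1 1 . .
  . . . 2 2 2 2 1 1 . . .
  . . . 2 2 2 2 2 . . . .
  . . . 2 2 2 2 2 . . 0 .
  . . . 2 2 2 2 2 0 0 . .
  . . . 2 2 2 0 2 2 . . .
  . . . . . . 2 2 2 2 . .
  . . . . . . . . . . . .

Result: -1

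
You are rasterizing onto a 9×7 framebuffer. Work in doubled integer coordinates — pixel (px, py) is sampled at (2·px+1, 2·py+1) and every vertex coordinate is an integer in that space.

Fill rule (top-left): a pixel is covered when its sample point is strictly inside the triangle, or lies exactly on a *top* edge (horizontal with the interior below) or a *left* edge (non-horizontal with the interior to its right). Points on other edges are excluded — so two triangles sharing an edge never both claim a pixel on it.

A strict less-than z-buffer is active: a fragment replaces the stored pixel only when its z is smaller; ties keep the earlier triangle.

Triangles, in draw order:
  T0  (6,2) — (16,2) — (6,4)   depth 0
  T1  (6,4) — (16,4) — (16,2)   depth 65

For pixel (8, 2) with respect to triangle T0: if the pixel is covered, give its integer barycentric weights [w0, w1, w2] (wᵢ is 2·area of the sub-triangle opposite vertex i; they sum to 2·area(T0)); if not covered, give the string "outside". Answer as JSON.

T0:
  2·area = 20
  edge (6, 2)→(16, 2): d=(10,0) top-left  bias=+0
  edge (16, 2)→(6, 4): d=(-10,2) right/bottom  bias=-1
  edge (6, 4)→(6, 2): d=(0,-2) top-left  bias=+0
    (3,1)@(7, 3): e=[10,8,2] → X
    (4,1)@(9, 3): e=[10,4,6] → X
    (5,1)@(11, 3): e=[10,0,10] → .  [on edge]
    (0,2)@(1, 5): e=[30,0,-10] → .  [on edge]
    (3,2)@(7, 5): e=[30,-12,2] → .
    (4,2)@(9, 5): e=[30,-16,6] → .
  covered (2 px):
    . . . . . . . . .
    . . . X X . . . .
    . . . . . . . . .
    . . . . . . . . .
    . . . . . . . . .
    . . . . . . . . .
    . . . . . . . . .
T1:
  2·area = 20  (B↔C swapped to make it positive)
  edge (6, 4)→(16, 2): d=(10,-2) top-left  bias=+0
  edge (16, 2)→(16, 4): d=(0,2) right/bottom  bias=-1
  edge (16, 4)→(6, 4): d=(-10,0) right/bottom  bias=-1
    (5,1)@(11, 3): e=[0,10,10] → X  [on edge]
    (6,1)@(13, 3): e=[4,6,10] → X
    (7,1)@(15, 3): e=[8,2,10] → X
    (8,1)@(17, 3): e=[12,-2,10] → .
    (0,2)@(1, 5): e=[0,30,-10] → .  [on edge]
    (5,2)@(11, 5): e=[20,10,-10] → .
    (6,2)@(13, 5): e=[24,6,-10] → .
    (7,2)@(15, 5): e=[28,2,-10] → .
  covered (3 px):
    . . . . . . . . .
    . . . . . X X X .
    . . . . . . . . .
    . . . . . . . . .
    . . . . . . . . .
    . . . . . . . . .
    . . . . . . . . .

Result: "outside"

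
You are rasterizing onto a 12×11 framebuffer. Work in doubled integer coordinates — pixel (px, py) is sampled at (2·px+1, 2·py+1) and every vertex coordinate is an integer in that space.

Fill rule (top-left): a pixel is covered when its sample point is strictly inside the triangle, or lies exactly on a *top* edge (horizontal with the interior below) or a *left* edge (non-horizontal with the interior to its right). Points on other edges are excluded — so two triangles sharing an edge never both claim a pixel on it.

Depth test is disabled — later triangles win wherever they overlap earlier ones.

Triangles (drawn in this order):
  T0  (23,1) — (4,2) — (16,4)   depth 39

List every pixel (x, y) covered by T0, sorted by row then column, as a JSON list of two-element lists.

T0:
  2·area = 50  (B↔C swapped to make it positive)
  edge (23, 1)→(16, 4): d=(-7,3) right/bottom  bias=-1
  edge (16, 4)→(4, 2): d=(-12,-2) top-left  bias=+0
  edge (4, 2)→(23, 1): d=(19,-1) top-left  bias=+0
    (11,0)@(23, 1): e=[0,50,0] → .  [on edge]
    (5,1)@(11, 3): e=[22,2,26] → X
    (6,1)@(13, 3): e=[16,6,28] → X
    (7,1)@(15, 3): e=[10,10,30] → X
    (8,1)@(17, 3): e=[4,14,32] → X
    (9,1)@(19, 3): e=[-2,18,34] → .
    (5,2)@(11, 5): e=[8,-22,64] → .
    (6,2)@(13, 5): e=[2,-18,66] → .
    (7,2)@(15, 5): e=[-4,-14,68] → .
    (8,2)@(17, 5): e=[-10,-10,70] → .
    (4,3)@(9, 7): e=[0,-50,100] → .  [on edge]
  covered (4 px):
    . . . . . . . . . . . .
    . . . . . X X X X . . .
    . . . . . . . . . . . .
    . . . . . . . . . . . .
    . . . . . . . . . . . .
    . . . . . . . . . . . .
    . . . . . . . . . . . .
    . . . . . . . . . . . .
    . . . . . . . . . . . .
    . . . . . . . . . . . .
    . . . . . . . . . . . .

Final: [[5,1],[6,1],[7,1],[8,1]]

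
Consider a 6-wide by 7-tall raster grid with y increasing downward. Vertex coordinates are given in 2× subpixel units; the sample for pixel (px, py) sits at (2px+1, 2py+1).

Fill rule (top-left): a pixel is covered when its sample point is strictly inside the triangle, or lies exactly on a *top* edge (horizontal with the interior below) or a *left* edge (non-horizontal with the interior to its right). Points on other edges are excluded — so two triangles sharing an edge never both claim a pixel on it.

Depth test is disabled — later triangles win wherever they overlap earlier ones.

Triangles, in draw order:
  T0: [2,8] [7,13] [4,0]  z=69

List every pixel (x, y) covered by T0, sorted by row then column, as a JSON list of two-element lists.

T0:
  2·area = 50  (B↔C swapped to make it positive)
  edge (2, 8)→(4, 0): d=(2,-8) top-left  bias=+0
  edge (4, 0)→(7, 13): d=(3,13) right/bottom  bias=-1
  edge (7, 13)→(2, 8): d=(-5,-5) top-left  bias=+0
    (1,2)@(3, 5): e=[2,28,20] → #
    (2,2)@(5, 5): e=[18,2,30] → #
    (3,2)@(7, 5): e=[34,-24,40] → ·
    (0,3)@(1, 7): e=[-10,60,0] → ·  [on edge]
    (1,3)@(3, 7): e=[6,34,10] → #
    (3,3)@(7, 7): e=[38,-18,30] → ·
    (1,4)@(3, 9): e=[10,40,0] → #  [on edge]
    (3,4)@(7, 9): e=[42,-12,20] → ·
    (1,5)@(3, 11): e=[14,46,-10] → ·
    (2,5)@(5, 11): e=[30,20,0] → #  [on edge]
    (3,5)@(7, 11): e=[46,-6,10] → ·
    (2,6)@(5, 13): e=[34,26,-10] → ·
    (3,6)@(7, 13): e=[50,0,0] → ·  [on edge]
  covered (7 px):
    · · · · · ·
    · · · · · ·
    · # # · · ·
    · # # · · ·
    · # # · · ·
    · · # · · ·
    · · · · · ·

Answer: [[1,2],[2,2],[1,3],[2,3],[1,4],[2,4],[2,5]]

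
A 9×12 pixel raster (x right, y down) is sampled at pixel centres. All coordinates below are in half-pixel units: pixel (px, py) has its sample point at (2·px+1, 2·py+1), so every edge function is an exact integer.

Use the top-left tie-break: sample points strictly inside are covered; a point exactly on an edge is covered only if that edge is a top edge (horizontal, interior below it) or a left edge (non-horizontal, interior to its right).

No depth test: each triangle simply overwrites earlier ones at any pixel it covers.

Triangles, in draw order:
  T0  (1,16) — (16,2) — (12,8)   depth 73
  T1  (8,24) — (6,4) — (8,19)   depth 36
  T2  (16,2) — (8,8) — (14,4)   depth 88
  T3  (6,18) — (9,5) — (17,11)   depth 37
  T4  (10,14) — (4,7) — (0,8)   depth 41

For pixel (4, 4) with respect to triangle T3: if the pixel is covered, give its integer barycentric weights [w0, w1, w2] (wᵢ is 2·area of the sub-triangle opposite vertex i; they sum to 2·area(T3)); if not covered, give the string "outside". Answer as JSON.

T0:
  2·area = 34
  edge (1, 16)→(16, 2): d=(15,-14) top-left  bias=+0
  edge (16, 2)→(12, 8): d=(-4,6) right/bottom  bias=-1
  edge (12, 8)→(1, 16): d=(-11,8) right/bottom  bias=-1
    (7,1)@(15, 3): e=[1,2,31] → X
    (8,1)@(17, 3): e=[29,-10,15] → .
    (6,2)@(13, 5): e=[3,6,25] → X
    (7,2)@(15, 5): e=[31,-6,9] → .
    (5,3)@(11, 7): e=[5,10,19] → X
    (6,3)@(13, 7): e=[33,-2,3] → .
    (4,4)@(9, 9): e=[7,14,13] → X
    (5,4)@(11, 9): e=[35,2,-3] → .
    (3,5)@(7, 11): e=[9,18,7] → X
    (4,5)@(9, 11): e=[37,6,-9] → .
    (2,6)@(5, 13): e=[11,22,1] → X
    (3,6)@(7, 13): e=[39,10,-15] → .
  covered (6 px):
    . . . . . . . . .
    . . . . . . . X .
    . . . . . . X . .
    . . . . . X . . .
    . . . . X . . . .
    . . . X . . . . .
    . . X . . . . . .
    . . . . . . . . .
    . . . . . . . . .
    . . . . . . . . .
    . . . . . . . . .
    . . . . . . . . .
T1:
  2·area = 10
  edge (8, 24)→(6, 4): d=(-2,-20) top-left  bias=+0
  edge (6, 4)→(8, 19): d=(2,15) right/bottom  bias=-1
  edge (8, 19)→(8, 24): d=(0,5) right/bottom  bias=-1
    (3,6)@(7, 13): e=[2,3,5] → X
    (4,6)@(9, 13): e=[42,-27,-5] → .
    (3,7)@(7, 15): e=[-2,7,5] → .
  covered (1 px):
    . . . . . . . . .
    . . . . . . . . .
    . . . . . . . . .
    . . . . . . . . .
    . . . . . . . . .
    . . . . . . . . .
    . . . X . . . . .
    . . . . . . . . .
    . . . . . . . . .
    . . . . . . . . .
    . . . . . . . . .
    . . . . . . . . .
T2:
  2·area = 4  (B↔C swapped to make it positive)
  edge (16, 2)→(14, 4): d=(-2,2) right/bottom  bias=-1
  edge (14, 4)→(8, 8): d=(-6,4) right/bottom  bias=-1
  edge (8, 8)→(16, 2): d=(8,-6) top-left  bias=+0
    (8,0)@(17, 1): e=[0,6,-2] → .  [on edge]
    (7,1)@(15, 3): e=[0,2,2] → .  [on edge]
    (6,2)@(13, 5): e=[0,-2,6] → .  [on edge]
    (5,3)@(11, 7): e=[0,-6,10] → .  [on edge]
    (4,4)@(9, 9): e=[0,-10,14] → .  [on edge]
    (3,5)@(7, 11): e=[0,-14,18] → .  [on edge]
    (2,6)@(5, 13): e=[0,-18,22] → .  [on edge]
    (1,7)@(3, 15): e=[0,-22,26] → .  [on edge]
    (0,8)@(1, 17): e=[0,-26,30] → .  [on edge]
  covered (0 px):
    . . . . . . . . .
    . . . . . . . . .
    . . . . . . . . .
    . . . . . . . . .
    . . . . . . . . .
    . . . . . . . . .
    . . . . . . . . .
    . . . . . . . . .
    . . . . . . . . .
    . . . . . . . . .
    . . . . . . . . .
    . . . . . . . . .
T3:
  2·area = 122
  edge (6, 18)→(9, 5): d=(3,-13) top-left  bias=+0
  edge (9, 5)→(17, 11): d=(8,6) right/bottom  bias=-1
  edge (17, 11)→(6, 18): d=(-11,7) right/bottom  bias=-1
    (4,2)@(9, 5): e=[0,0,122] → .  [on edge]
    (4,3)@(9, 7): e=[6,16,100] → X
    (5,3)@(11, 7): e=[32,4,86] → X
    (6,3)@(13, 7): e=[58,-8,72] → .
    (4,4)@(9, 9): e=[12,32,78] → X
    (6,4)@(13, 9): e=[64,8,50] → X
    (7,4)@(15, 9): e=[90,-4,36] → .
    (4,5)@(9, 11): e=[18,48,56] → X
    (7,5)@(15, 11): e=[96,12,14] → X
    (8,5)@(17, 11): e=[122,0,0] → .  [on edge]
    (4,6)@(9, 13): e=[24,64,34] → X
    (7,6)@(15, 13): e=[102,28,-8] → .
  covered (15 px):
    . . . . . . . . .
    . . . . . . . . .
    . . . . . . . . .
    . . . . X X . . .
    . . . . X X X . .
    . . . . X X X X .
    . . . . X X X . .
    . . . X X . . . .
    . . . X . . . . .
    . . . . . . . . .
    . . . . . . . . .
    . . . . . . . . .
T4:
  2·area = 34  (B↔C swapped to make it positive)
  edge (10, 14)→(0, 8): d=(-10,-6) top-left  bias=+0
  edge (0, 8)→(4, 7): d=(4,-1) top-left  bias=+0
  edge (4, 7)→(10, 14): d=(6,7) right/bottom  bias=-1
    (1,4)@(3, 9): e=[8,7,19] → X
    (2,4)@(5, 9): e=[20,9,5] → X
    (3,4)@(7, 9): e=[32,11,-9] → .
    (1,5)@(3, 11): e=[-12,15,31] → .
    (2,5)@(5, 11): e=[0,17,17] → X  [on edge]
    (3,5)@(7, 11): e=[12,19,3] → X
    (4,5)@(9, 11): e=[24,21,-11] → .
    (2,6)@(5, 13): e=[-20,25,29] → .
    (3,6)@(7, 13): e=[-8,27,15] → .
    (4,6)@(9, 13): e=[4,29,1] → X
    (5,6)@(11, 13): e=[16,31,-13] → .
    (4,7)@(9, 15): e=[-16,37,13] → .
    (7,8)@(15, 17): e=[0,51,-17] → .  [on edge]
  covered (5 px):
    . . . . . . . . .
    . . . . . . . . .
    . . . . . . . . .
    . . . . . . . . .
    . X X . . . . . .
    . . X X . . . . .
    . . . . X . . . .
    . . . . . . . . .
    . . . . . . . . .
    . . . . . . . . .
    . . . . . . . . .
    . . . . . . . . .

Result: [32,78,12]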